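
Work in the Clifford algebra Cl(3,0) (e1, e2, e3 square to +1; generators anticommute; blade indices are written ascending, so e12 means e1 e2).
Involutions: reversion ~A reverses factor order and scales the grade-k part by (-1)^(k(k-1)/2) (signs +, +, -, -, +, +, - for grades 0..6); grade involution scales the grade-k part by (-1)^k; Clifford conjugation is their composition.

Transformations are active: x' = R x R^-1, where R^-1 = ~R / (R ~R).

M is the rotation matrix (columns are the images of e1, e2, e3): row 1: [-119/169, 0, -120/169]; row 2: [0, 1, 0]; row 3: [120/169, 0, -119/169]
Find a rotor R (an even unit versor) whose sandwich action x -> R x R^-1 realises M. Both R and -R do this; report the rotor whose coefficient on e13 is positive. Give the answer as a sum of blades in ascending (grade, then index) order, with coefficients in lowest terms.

Method: write R = a + b12*e12 + b13*e13 + b23*e23 with a^2 + b12^2 + b13^2 + b23^2 = 1 (so R^-1 = ~R). Expanding the columns R e_j ~R gives tr M = 4a^2 - 1 and, from the antisymmetric part, M21 - M12 = -4a*b12, M13 - M31 = 4a*b13, M32 - M23 = -4a*b23.
Here tr M = -69/169, so a^2 = (1 + tr M)/4 = 25/169 and a = ±5/13. Taking a = 5/13: M21 - M12 = 0, M13 - M31 = -240/169, M32 - M23 = 0, giving b12 = 0, b13 = -12/13, b23 = 0, i.e. R = 5/13 - 12/13*e13.
Its e13 coefficient is negative, so report the other preimage -R.
Answer: -5/13 + 12/13*e13. Key observation: the double cover Spin(3) -> SO(3) sends R and -R to the same matrix (trace -69/169 here), so the stated sign of the e13 coefficient is what selects one sheet.


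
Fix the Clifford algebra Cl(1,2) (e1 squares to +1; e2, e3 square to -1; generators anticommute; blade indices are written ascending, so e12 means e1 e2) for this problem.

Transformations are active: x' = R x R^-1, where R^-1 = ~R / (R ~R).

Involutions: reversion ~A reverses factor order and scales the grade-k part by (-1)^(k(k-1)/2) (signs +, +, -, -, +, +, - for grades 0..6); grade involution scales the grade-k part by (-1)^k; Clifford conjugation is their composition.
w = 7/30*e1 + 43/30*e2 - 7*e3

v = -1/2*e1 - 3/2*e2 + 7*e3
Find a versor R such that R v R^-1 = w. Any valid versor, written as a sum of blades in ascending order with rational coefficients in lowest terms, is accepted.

Reasoning: v^2 = w^2 = -51 since conjugation preserves the quadratic form; R = v + w = -4/15*e1 - 1/15*e2 is then valid when invertible, keeping its own part and reversing (v - w)/2.
Answer: -4/15*e1 - 1/15*e2


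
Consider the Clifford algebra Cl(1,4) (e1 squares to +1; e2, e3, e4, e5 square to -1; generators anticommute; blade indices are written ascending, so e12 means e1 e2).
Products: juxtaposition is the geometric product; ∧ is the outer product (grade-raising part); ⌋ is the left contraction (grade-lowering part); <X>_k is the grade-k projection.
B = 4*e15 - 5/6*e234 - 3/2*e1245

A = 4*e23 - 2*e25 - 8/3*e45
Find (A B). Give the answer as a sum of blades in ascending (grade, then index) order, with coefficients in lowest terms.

step 1: 10/3*e4 + 4*e12 + 41/3*e14 + 20/9*e235 + 5/3*e345 + 16*e1235 - 6*e1345
Answer: 10/3*e4 + 4*e12 + 41/3*e14 + 20/9*e235 + 5/3*e345 + 16*e1235 - 6*e1345


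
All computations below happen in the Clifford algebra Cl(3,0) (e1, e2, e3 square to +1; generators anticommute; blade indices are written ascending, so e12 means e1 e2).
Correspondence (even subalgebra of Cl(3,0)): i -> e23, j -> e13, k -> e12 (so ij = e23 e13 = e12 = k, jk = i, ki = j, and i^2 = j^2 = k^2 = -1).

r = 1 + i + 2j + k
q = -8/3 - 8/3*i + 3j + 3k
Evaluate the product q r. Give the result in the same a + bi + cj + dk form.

In blades: q = -8/3 + 3*e12 + 3*e13 - 8/3*e23, r = 1 + e12 + 2*e13 + e23.
Distribute q over r term by term (generator squares from the signature, products reordered to ascending indices): (-8/3)*r = -8/3 - 8/3*e12 - 16/3*e13 - 8/3*e23; (3*e12)*r = -3 + 3*e12 + 3*e13 - 6*e23; (3*e13)*r = -6 - 3*e12 + 3*e13 + 3*e23; (-8/3*e23)*r = 8/3 - 16/3*e12 + 8/3*e13 - 8/3*e23.
Sum: -9 - 8*e12 + 10/3*e13 - 25/3*e23; translating back through the correspondence:
Answer: -9 - 25/3*i + 10/3*j - 8k


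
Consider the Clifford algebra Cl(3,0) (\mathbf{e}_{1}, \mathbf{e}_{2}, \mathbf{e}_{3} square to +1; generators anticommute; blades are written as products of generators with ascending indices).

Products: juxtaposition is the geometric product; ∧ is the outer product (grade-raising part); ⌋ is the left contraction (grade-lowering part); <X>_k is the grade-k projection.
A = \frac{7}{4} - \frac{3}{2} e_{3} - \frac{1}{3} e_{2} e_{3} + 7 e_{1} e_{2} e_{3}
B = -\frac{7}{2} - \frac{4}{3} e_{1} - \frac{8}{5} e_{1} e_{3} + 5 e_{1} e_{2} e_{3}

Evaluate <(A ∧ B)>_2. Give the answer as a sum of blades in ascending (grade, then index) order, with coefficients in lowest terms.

step 1: -\frac{49}{8} - \frac{7}{3} e_{1} + \frac{21}{4} e_{3} - \frac{24}{5} e_{1} e_{3} + \frac{7}{6} e_{2} e_{3} - \frac{551}{36} e_{1} e_{2} e_{3}
step 2: -\frac{24}{5} e_{1} e_{3} + \frac{7}{6} e_{2} e_{3}
Answer: -\frac{24}{5} e_{1} e_{3} + \frac{7}{6} e_{2} e_{3}


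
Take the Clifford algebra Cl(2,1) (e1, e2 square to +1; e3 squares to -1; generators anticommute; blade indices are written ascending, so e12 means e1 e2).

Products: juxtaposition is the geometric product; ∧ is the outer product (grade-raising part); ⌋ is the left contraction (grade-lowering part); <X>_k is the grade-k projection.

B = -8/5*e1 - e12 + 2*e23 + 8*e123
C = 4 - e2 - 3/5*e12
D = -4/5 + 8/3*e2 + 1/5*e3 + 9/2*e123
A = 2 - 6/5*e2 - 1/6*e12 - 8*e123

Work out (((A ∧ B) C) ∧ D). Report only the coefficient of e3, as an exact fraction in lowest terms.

step 1: -16/5*e1 - 98/25*e12 + 4*e23 + 16*e123
step 2: -294/125 - 222/25*e1 + 48/25*e2 + 68/5*e3 - 312/25*e12 + 92/5*e13 + 16*e23 + 64*e123
step 3: 1176/625 + 888/125*e1 - 976/125*e2 - 7094/625*e3 - 1712/125*e12 - 2062/125*e13 - 18256/375*e23 - 8501/75*e123
Answer: -7094/625


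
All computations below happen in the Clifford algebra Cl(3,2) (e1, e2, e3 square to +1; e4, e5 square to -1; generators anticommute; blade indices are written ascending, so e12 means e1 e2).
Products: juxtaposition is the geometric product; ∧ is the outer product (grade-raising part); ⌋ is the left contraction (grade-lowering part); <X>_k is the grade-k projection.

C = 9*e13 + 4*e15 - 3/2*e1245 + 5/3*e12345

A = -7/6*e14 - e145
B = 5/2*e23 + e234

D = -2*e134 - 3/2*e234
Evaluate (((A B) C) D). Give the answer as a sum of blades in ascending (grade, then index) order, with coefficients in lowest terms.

step 1: 7/6*e123 - 35/12*e1234 - e1235 - 5/2*e12345
step 2: -25/6 + 21/2*e2 + 15/4*e3 - 5/3*e4 + 175/36*e5 - 4*e23 - 105/4*e24 - 9*e25 - 3/2*e34 + 35/8*e35 - 35/18*e45 + 10*e234 + 14/3*e235 - 45/2*e245 + 7/4*e345 + 35/3*e2345
step 3: -15 + 3*e1 + 9/4*e2 - 315/8*e3 - 6*e4 + 35/2*e5 + 20*e12 - 10/3*e13 + 15/2*e14 + 7/2*e15 - 5/2*e23 + 45/8*e24 + 21/8*e25 - 63/4*e34 + 135/4*e35 - 7*e45 + 105/2*e123 + 8*e124 - 70/3*e125 + 25/3*e134 + 35/9*e135 - 35/4*e145 + 25/4*e234 + 35/12*e235 - 105/16*e245 - 27/2*e345 + 21*e1234 - 45*e1235 + 28/3*e1245 + 175/18*e1345 + 175/24*e2345 + 18*e12345
Answer: -15 + 3*e1 + 9/4*e2 - 315/8*e3 - 6*e4 + 35/2*e5 + 20*e12 - 10/3*e13 + 15/2*e14 + 7/2*e15 - 5/2*e23 + 45/8*e24 + 21/8*e25 - 63/4*e34 + 135/4*e35 - 7*e45 + 105/2*e123 + 8*e124 - 70/3*e125 + 25/3*e134 + 35/9*e135 - 35/4*e145 + 25/4*e234 + 35/12*e235 - 105/16*e245 - 27/2*e345 + 21*e1234 - 45*e1235 + 28/3*e1245 + 175/18*e1345 + 175/24*e2345 + 18*e12345


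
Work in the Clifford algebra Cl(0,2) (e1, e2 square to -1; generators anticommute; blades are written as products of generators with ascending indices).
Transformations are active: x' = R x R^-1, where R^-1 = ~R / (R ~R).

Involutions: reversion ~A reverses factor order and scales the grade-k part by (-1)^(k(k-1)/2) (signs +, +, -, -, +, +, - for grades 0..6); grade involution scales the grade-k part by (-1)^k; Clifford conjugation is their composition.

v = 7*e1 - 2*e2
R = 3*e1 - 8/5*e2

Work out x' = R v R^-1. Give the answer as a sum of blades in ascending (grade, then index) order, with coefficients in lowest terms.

~R = 3*e1 - 8/5*e2, and R ~R = -289/25, so R^-1 = ~R / (-289/25).
R v = -121/5 + 26/5*e1 e2
Answer: 1607/289*e1 - 1358/289*e2


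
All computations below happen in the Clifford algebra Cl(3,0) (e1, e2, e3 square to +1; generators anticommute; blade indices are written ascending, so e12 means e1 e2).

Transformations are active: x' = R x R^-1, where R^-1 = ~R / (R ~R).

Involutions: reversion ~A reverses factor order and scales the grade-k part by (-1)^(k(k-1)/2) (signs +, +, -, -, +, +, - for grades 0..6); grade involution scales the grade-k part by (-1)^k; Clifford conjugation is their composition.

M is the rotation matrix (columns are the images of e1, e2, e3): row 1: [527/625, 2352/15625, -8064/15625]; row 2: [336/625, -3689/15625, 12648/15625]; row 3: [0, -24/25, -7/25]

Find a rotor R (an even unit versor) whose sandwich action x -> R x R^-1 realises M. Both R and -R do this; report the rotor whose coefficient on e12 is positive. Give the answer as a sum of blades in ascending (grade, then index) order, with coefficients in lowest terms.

Method: write R = a + b12*e12 + b13*e13 + b23*e23 with a^2 + b12^2 + b13^2 + b23^2 = 1 (so R^-1 = ~R). Expanding the columns R e_j ~R gives tr M = 4a^2 - 1 and, from the antisymmetric part, M21 - M12 = -4a*b12, M13 - M31 = 4a*b13, M32 - M23 = -4a*b23.
Here tr M = 5111/15625, so a^2 = (1 + tr M)/4 = 5184/15625 and a = ±72/125. Taking a = 72/125: M21 - M12 = 6048/15625, M13 - M31 = -8064/15625, M32 - M23 = -27648/15625, giving b12 = -21/125, b13 = -28/125, b23 = 96/125, i.e. R = 72/125 - 21/125*e12 - 28/125*e13 + 96/125*e23.
Its e12 coefficient is negative, so report the other preimage -R.
Answer: -72/125 + 21/125*e12 + 28/125*e13 - 96/125*e23. Recall the cover is two-to-one: with M of trace 5111/15625, both preimages act alike, and the stated e12 sign chooses the sheet.


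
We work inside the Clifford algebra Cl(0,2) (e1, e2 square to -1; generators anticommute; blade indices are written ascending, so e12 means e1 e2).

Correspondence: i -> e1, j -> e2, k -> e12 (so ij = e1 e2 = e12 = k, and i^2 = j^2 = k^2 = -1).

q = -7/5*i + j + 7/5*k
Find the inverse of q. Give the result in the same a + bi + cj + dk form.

In blades: q = -7/5*e1 + e2 + 7/5*e12.
With qbar = 7/5*e1 - e2 - 7/5*e12 (scalar fixed, mapped units negated), q qbar = 123/25 (the sum of squared coefficients), so q^-1 = qbar / (123/25) = 35/123*e1 - 25/123*e2 - 35/123*e12; translating back:
Answer: 35/123*i - 25/123*j - 35/123*k


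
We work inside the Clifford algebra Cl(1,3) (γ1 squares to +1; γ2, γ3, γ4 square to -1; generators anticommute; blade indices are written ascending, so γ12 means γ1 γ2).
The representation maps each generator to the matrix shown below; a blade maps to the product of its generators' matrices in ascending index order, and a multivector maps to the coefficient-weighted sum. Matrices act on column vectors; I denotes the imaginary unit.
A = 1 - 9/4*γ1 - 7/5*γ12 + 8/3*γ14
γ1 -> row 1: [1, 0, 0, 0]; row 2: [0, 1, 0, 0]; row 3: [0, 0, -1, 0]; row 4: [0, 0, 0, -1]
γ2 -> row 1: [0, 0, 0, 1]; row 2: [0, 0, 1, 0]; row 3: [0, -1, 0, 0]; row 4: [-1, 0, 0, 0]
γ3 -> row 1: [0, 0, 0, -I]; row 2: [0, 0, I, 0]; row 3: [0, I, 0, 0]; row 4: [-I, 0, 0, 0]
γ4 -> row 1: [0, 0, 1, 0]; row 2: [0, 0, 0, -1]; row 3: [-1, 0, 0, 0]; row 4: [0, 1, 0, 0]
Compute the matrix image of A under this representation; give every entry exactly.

Bivector images (products of the table entries): rho(γ12) = rho(γ1)rho(γ2) = row 1: [0, 0, 0, 1]; row 2: [0, 0, 1, 0]; row 3: [0, 1, 0, 0]; row 4: [1, 0, 0, 0]; rho(γ14) = rho(γ1)rho(γ4) = row 1: [0, 0, 1, 0]; row 2: [0, 0, 0, -1]; row 3: [1, 0, 0, 0]; row 4: [0, -1, 0, 0].
M = (1)*1 + (-9/4)*rho(γ1) + (-7/5)*rho(γ12) + (8/3)*rho(γ14), summed entrywise (1 is the identity matrix):
Answer: row 1: [-5/4, 0, 8/3, -7/5]; row 2: [0, -5/4, -7/5, -8/3]; row 3: [8/3, -7/5, 13/4, 0]; row 4: [-7/5, -8/3, 0, 13/4]


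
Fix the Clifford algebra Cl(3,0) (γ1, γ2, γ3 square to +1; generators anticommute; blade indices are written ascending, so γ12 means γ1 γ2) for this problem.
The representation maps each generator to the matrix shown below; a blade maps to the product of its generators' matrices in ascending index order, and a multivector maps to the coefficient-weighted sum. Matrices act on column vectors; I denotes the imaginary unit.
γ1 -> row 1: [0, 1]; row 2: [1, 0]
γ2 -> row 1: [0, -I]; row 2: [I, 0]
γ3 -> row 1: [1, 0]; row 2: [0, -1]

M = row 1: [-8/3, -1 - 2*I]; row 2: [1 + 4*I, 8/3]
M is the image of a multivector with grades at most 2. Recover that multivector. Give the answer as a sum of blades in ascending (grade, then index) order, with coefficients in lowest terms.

Method: 1, rho(γ1), rho(γ2), rho(γ3) form a trace-orthogonal basis of the 2x2 complex matrices (tr(X Y) = 2 if X = Y, else 0), so M = m0*1 + m1*rho(γ1) + m2*rho(γ2) + m3*rho(γ3) with m0 = tr(M)/2 = 0, m1 = tr(M rho(γ1))/2 = I, m2 = tr(M rho(γ2))/2 = 3 - I, m3 = tr(M rho(γ3))/2 = -8/3.
Multiplying table entries, the bivector images are rho(γ12) = I*rho(γ3), rho(γ13) = -I*rho(γ2), rho(γ23) = I*rho(γ1); with real blade coefficients the real parts of m0..m3 are the coefficients of 1, γ1, γ2, γ3 and the imaginary parts give the bivectors (γ23: Im m1, γ13: -Im m2, γ12: Im m3).
Answer: 3*γ2 - 8/3*γ3 + γ13 + γ23


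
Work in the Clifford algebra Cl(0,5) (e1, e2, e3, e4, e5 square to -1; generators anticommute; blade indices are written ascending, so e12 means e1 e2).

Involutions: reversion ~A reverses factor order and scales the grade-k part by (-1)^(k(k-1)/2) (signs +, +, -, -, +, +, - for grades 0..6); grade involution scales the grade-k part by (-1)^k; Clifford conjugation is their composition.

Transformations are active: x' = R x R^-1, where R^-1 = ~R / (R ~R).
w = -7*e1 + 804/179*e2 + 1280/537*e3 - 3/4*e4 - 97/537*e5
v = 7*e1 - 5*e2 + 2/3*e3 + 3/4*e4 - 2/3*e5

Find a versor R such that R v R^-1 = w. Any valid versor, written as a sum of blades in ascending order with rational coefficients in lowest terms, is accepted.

The midline construction: v and w both square to -10865/144, so reflecting in their sum -91/179*e2 + 546/179*e3 - 455/537*e5 exchanges them.
Answer: -91/179*e2 + 546/179*e3 - 455/537*e5


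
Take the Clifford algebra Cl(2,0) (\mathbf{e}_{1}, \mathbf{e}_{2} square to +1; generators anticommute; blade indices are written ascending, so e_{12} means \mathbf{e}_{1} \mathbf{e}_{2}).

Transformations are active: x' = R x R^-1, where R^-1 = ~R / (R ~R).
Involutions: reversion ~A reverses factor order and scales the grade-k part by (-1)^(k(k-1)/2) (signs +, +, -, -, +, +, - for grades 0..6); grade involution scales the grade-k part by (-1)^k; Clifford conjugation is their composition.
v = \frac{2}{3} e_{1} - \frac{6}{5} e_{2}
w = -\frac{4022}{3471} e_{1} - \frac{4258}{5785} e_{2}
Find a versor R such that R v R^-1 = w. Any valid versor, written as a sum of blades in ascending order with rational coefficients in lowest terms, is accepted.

Reasoning: v^2 = w^2 = \frac{424}{225} since conjugation preserves the quadratic form; R = v + w = -\frac{1708}{3471} e_{1} - \frac{2240}{1157} e_{2} is then valid when invertible, keeping its own part and reversing (v - w)/2.
Answer: -\frac{1708}{3471} e_{1} - \frac{2240}{1157} e_{2}


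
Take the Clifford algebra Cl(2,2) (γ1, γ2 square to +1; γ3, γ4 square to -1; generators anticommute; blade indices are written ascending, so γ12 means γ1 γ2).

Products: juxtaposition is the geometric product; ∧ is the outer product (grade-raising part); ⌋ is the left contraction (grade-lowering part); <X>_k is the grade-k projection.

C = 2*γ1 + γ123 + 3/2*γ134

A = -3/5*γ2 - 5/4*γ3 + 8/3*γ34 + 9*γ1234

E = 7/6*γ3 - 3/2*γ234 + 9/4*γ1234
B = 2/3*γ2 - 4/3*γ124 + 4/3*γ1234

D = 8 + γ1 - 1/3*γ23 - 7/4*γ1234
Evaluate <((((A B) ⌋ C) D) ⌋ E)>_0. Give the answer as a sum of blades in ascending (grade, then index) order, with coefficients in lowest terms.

step 1: 58/5 - 12*γ3 - 32/9*γ12 - 4/5*γ14 + 5/6*γ23 + 32/9*γ123 + 5/3*γ124 + 34/5*γ134 + 16/9*γ234 + 5/3*γ1234
step 2: -299/45 + 721/30*γ1 + 214/45*γ3 + 12*γ12 - 18*γ14 + 58/5*γ123 + 87/5*γ134
step 3: -2621/90 + 8179/45*γ1 + 9107/540*γ2 + 1712/45*γ3 - 23/10*γ4 + 96*γ12 - 394/45*γ13 - 144*γ14 + 2447/54*γ23 + 192/5*γ34 + 7631/90*γ123 + 227/90*γ124 + 696/5*γ134 - 5047/120*γ234 + 3173/180*γ1234
step 4: -14647/216 - 15141/160*γ1 - 1278/5*γ2 - 42823/1080*γ3 + 44209/360*γ4 - 432/5*γ12 + 2447/24*γ14 - 6549/20*γ23 - 1121/30*γ24 - 86867/360*γ34 - 207/40*γ123 - 428/5*γ124 - 9107/240*γ134 + 13579/30*γ234 - 2621/40*γ1234
step 5: -14647/216
Answer: -14647/216


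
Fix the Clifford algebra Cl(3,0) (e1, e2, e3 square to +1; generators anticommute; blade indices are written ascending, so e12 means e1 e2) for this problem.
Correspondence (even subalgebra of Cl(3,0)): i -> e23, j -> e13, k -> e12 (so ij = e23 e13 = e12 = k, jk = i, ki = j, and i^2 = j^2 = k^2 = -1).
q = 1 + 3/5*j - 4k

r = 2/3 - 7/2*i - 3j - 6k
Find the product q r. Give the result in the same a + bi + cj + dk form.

In blades: q = 1 - 4*e12 + 3/5*e13, r = 2/3 - 6*e12 - 3*e13 - 7/2*e23.
Distribute q over r term by term (generator squares from the signature, products reordered to ascending indices): (1)*r = 2/3 - 6*e12 - 3*e13 - 7/2*e23; (-4*e12)*r = -24 - 8/3*e12 + 14*e13 - 12*e23; (3/5*e13)*r = 9/5 + 21/10*e12 + 2/5*e13 - 18/5*e23.
Sum: -323/15 - 197/30*e12 + 57/5*e13 - 191/10*e23; translating back through the correspondence:
Answer: -323/15 - 191/10*i + 57/5*j - 197/30*k


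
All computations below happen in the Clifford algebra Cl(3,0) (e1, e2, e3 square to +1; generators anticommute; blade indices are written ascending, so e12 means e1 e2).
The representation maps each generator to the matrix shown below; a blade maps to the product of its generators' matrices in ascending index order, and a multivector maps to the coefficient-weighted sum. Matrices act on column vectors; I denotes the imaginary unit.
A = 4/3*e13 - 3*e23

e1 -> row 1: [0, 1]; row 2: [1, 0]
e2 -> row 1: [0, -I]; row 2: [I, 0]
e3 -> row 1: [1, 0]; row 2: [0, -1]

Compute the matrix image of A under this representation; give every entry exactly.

Bivector images (products of the table entries): rho(e13) = rho(e1)rho(e3) = row 1: [0, -1]; row 2: [1, 0]; rho(e23) = rho(e2)rho(e3) = row 1: [0, I]; row 2: [I, 0].
M = (4/3)*rho(e13) + (-3)*rho(e23), summed entrywise:
Answer: row 1: [0, -4/3 - 3*I]; row 2: [4/3 - 3*I, 0]


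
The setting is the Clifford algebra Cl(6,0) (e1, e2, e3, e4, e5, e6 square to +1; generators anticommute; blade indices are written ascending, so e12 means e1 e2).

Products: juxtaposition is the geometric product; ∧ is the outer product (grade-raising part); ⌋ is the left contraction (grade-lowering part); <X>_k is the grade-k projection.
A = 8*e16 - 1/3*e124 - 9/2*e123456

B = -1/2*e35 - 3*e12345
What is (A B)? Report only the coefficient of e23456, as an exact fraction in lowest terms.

step 1: -27/2*e6 + e35 + 9/4*e1246 - 4*e1356 - 1/6*e12345 + 24*e23456
Answer: 24


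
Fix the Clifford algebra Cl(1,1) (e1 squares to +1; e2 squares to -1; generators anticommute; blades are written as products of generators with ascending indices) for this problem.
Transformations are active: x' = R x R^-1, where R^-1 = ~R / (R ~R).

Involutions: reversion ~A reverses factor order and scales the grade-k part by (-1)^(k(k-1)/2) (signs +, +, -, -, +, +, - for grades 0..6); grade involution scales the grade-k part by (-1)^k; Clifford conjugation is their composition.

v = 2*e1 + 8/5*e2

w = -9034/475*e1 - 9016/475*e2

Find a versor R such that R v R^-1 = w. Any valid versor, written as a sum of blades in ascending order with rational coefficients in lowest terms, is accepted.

The midline construction: v and w both square to 36/25, so reflecting in their sum -8084/475*e1 - 8256/475*e2 exchanges them.
Answer: -8084/475*e1 - 8256/475*e2


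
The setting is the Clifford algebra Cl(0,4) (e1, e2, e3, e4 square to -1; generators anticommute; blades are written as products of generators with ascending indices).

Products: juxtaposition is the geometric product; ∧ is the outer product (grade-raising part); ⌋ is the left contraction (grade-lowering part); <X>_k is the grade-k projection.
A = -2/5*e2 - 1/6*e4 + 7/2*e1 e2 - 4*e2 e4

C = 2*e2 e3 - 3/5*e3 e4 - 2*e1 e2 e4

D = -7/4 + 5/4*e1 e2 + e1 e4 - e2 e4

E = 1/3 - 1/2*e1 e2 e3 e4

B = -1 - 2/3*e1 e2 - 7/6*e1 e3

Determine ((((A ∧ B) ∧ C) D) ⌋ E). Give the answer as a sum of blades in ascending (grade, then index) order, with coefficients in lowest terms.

step 1: 2/5*e2 + 1/6*e4 - 7/2*e1 e2 + 4*e2 e4 - 7/15*e1 e2 e3 + 1/9*e1 e2 e4 + 7/36*e1 e3 e4 - 14/3*e1 e2 e3 e4
step 2: 7/75*e2 e3 e4 + 21/10*e1 e2 e3 e4
step 3: -7/75*e3 - 21/10*e1 e3 - 21/10*e2 e3 - 21/8*e3 e4 + 7/75*e1 e2 e3 + 7/60*e1 e3 e4 - 49/300*e2 e3 e4 - 147/40*e1 e2 e3 e4
step 4: 147/80 - 49/600*e1 - 7/120*e2 - 7/150*e4 - 21/16*e1 e2 - 21/20*e1 e4 + 21/20*e2 e4 - 7/150*e1 e2 e4
Answer: 147/80 - 49/600*e1 - 7/120*e2 - 7/150*e4 - 21/16*e1 e2 - 21/20*e1 e4 + 21/20*e2 e4 - 7/150*e1 e2 e4


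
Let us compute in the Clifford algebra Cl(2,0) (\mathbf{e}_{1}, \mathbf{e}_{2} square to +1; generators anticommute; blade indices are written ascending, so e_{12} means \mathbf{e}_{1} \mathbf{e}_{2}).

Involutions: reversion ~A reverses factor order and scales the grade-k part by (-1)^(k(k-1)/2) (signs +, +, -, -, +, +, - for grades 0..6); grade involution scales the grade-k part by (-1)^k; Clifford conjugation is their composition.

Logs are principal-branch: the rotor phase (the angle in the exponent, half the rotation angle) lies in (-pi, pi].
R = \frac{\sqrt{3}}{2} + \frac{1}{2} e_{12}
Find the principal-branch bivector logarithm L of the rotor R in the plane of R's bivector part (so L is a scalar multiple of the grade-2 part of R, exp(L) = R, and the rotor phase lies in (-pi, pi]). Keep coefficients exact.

The scalar part of R is \frac{\sqrt{3}}{2}, which pins the rotor phase on the principal branch; dividing the bivector part by the sine of that phase recovers the unit plane, and L is the phase times that plane.
Concretely: cos(phase) = \frac{\sqrt{3}}{2} gives phase = ±\frac{\pi}{6}, and since phase/sin(phase) is even the sign is immaterial: L = (phase/sin(phase)) * <R>_2 = (\frac{\pi}{3}) * <R>_2.
Answer: \frac{\pi}{6} e_{12}


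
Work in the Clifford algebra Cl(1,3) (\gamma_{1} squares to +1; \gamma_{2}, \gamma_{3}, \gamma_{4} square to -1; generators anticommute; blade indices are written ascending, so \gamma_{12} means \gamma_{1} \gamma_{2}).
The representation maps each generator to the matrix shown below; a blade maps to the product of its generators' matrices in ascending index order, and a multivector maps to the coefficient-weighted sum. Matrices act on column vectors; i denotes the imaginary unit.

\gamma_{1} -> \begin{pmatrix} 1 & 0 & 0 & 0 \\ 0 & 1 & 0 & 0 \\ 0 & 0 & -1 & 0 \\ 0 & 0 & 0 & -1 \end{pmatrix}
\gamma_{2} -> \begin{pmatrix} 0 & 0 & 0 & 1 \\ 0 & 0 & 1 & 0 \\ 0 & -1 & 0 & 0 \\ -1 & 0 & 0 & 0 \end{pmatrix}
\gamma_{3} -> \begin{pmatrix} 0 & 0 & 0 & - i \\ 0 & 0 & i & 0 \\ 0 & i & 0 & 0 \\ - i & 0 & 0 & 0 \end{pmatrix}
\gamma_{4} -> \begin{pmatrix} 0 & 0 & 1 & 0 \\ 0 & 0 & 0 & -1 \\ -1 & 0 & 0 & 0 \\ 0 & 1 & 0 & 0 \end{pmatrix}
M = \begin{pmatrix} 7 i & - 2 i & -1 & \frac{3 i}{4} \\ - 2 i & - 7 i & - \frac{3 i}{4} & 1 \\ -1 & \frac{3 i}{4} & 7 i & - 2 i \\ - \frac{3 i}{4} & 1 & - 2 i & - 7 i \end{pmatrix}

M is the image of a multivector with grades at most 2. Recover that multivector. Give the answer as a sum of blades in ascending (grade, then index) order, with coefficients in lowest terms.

Method: the blade images are trace-orthogonal — tr(rho(e_A) rho(e_B)^-1) = 4 if A = B and 0 otherwise — and rho(e_A)^-1 = (e_A)^2 * rho(e_A) with (e_A)^2 = +1 or -1, so the coefficient of e_A in the preimage is (e_A)^2 * tr(M rho(e_A))/4.
Nonzero projections over blades of grade <= 2: \gamma_{13}: (\gamma_{13})^2 = +1, tr(M rho(\gamma_{13})) = -3, coefficient -\frac{3}{4}; \gamma_{14}: (\gamma_{14})^2 = +1, tr(M rho(\gamma_{14})) = -4, coefficient -1; \gamma_{23}: (\gamma_{23})^2 = -1, tr(M rho(\gamma_{23})) = 28, coefficient -7; \gamma_{34}: (\gamma_{34})^2 = -1, tr(M rho(\gamma_{34})) = -8, coefficient 2. Every other blade of grade <= 2 projects to 0.
Answer: -\frac{3}{4} \gamma_{13} - \gamma_{14} - 7 \gamma_{23} + 2 \gamma_{34}


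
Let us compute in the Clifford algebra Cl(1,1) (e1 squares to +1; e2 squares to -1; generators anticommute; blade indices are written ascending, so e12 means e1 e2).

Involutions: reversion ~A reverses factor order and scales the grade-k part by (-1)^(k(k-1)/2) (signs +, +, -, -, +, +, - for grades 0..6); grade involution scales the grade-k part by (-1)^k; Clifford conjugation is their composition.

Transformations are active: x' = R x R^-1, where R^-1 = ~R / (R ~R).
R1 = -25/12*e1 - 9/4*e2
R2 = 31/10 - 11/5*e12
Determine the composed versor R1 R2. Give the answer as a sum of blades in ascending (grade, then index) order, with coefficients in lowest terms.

Distribute over the terms of R1 (each basis-blade product reordered to ascending indices, repeated generators contracted through their squares):
(-25/12*e1) R2 = -155/24*e1 + 55/12*e2
(-9/4*e2) R2 = 99/20*e1 - 279/40*e2
Summing the partial products and collecting blades:
Answer: -181/120*e1 - 287/120*e2


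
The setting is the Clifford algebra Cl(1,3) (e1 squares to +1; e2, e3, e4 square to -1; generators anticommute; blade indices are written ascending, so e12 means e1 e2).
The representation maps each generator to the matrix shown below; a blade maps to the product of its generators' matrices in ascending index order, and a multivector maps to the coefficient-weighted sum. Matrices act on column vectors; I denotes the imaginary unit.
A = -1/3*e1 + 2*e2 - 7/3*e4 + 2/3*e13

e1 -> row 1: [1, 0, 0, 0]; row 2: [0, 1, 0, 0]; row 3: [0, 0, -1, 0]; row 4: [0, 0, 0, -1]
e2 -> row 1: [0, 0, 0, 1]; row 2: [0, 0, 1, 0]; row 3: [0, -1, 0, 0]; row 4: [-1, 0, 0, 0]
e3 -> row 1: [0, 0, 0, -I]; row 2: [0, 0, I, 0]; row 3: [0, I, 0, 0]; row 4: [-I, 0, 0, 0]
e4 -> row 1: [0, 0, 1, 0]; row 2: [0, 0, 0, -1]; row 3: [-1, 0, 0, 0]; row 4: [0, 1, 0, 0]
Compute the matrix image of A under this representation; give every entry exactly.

Bivector images (products of the table entries): rho(e13) = rho(e1)rho(e3) = row 1: [0, 0, 0, -I]; row 2: [0, 0, I, 0]; row 3: [0, -I, 0, 0]; row 4: [I, 0, 0, 0].
M = (-1/3)*rho(e1) + (2)*rho(e2) + (-7/3)*rho(e4) + (2/3)*rho(e13), summed entrywise:
Answer: row 1: [-1/3, 0, -7/3, 2 - 2*I/3]; row 2: [0, -1/3, 2 + 2*I/3, 7/3]; row 3: [7/3, -2 - 2*I/3, 1/3, 0]; row 4: [-2 + 2*I/3, -7/3, 0, 1/3]


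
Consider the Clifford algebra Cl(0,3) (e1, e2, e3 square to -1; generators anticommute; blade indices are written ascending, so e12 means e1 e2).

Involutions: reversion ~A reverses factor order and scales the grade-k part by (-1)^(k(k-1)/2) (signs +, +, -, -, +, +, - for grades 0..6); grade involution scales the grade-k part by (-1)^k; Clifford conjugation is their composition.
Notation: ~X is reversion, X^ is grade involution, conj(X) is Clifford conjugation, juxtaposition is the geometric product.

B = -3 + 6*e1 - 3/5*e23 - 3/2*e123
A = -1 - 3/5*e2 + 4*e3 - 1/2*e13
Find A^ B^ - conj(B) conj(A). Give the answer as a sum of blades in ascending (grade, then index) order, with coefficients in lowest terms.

first term: 3 + 6*e1 - 3/20*e2 + 384/25*e3 + 99/10*e12 - 108/5*e13 + 3/5*e23 - 3/2*e123
second term: 3 + 6*e1 - 3/20*e2 + 384/25*e3 - 99/10*e12 + 108/5*e13 - 3/5*e23 + 3/2*e123
Answer: 99/5*e12 - 216/5*e13 + 6/5*e23 - 3*e123


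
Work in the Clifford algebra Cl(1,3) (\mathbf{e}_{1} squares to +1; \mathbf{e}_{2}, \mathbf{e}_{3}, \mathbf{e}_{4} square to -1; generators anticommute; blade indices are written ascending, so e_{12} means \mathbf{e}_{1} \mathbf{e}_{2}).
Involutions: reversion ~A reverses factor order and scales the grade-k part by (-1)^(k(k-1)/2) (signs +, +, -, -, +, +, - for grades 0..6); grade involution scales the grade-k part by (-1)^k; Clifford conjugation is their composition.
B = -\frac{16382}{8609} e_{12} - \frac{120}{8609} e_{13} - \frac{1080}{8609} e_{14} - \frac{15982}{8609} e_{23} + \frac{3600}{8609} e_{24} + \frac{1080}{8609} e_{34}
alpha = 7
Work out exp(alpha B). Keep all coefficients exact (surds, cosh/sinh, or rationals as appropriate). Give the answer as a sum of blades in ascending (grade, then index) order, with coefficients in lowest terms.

B^2 term by term: the squares give (-\frac{16382}{8609})^2*(e_{12})^2 + (-\frac{120}{8609})^2*(e_{13})^2 + (-\frac{1080}{8609})^2*(e_{14})^2 + (-\frac{15982}{8609})^2*(e_{23})^2 + (\frac{3600}{8609})^2*(e_{24})^2 + (\frac{1080}{8609})^2*(e_{34})^2 = \frac{268369924}{74114881}*(+1) + \frac{14400}{74114881}*(+1) + \frac{1166400}{74114881}*(+1) + \frac{255424324}{74114881}*(-1) + \frac{12960000}{74114881}*(-1) + \frac{1166400}{74114881}*(-1) = 0 (each basis 2-blade squares to minus the product of its generators' squares); cross terms between blades sharing an index anticommute and cancel; the commuting (index-disjoint) pairs give grade-4 terms 2*c*c'*(blade product), which cancel blade by blade — e_{1234}: -\frac{35385120}{74114881} + \frac{864000}{74114881} + \frac{34521120}{74114881} = 0 — confirming B is simple. So B^2 = 0.
B^2 = 0, hence only two terms survive: exp(alpha B) = 1 + alpha B (parabolic case).
Answer: 1 - \frac{114674}{8609} e_{12} - \frac{840}{8609} e_{13} - \frac{7560}{8609} e_{14} - \frac{111874}{8609} e_{23} + \frac{25200}{8609} e_{24} + \frac{7560}{8609} e_{34}


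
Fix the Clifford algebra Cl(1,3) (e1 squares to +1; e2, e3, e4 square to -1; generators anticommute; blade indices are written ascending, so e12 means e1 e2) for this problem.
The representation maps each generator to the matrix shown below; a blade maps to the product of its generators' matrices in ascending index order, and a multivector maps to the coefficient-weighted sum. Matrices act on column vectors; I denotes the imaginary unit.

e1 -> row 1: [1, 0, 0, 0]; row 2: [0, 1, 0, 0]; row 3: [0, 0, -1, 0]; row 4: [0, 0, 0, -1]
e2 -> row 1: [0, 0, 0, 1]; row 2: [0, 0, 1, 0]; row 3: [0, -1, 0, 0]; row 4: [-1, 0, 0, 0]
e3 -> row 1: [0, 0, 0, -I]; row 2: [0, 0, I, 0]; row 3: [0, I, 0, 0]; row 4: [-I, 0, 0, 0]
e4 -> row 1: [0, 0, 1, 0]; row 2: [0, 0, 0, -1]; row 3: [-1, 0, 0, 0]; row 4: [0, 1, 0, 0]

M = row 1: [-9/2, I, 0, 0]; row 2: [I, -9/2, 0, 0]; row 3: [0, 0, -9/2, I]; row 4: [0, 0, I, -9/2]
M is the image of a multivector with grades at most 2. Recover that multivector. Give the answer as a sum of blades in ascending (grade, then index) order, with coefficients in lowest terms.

Method: the blade images are trace-orthogonal — tr(rho(e_A) rho(e_B)^-1) = 4 if A = B and 0 otherwise — and rho(e_A)^-1 = (e_A)^2 * rho(e_A) with (e_A)^2 = +1 or -1, so the coefficient of e_A in the preimage is (e_A)^2 * tr(M rho(e_A))/4.
Nonzero projections over blades of grade <= 2: 1: (1)^2 = +1, tr(M 1) = -18, coefficient -9/2; e34: (e34)^2 = -1, tr(M rho(e34)) = 4, coefficient -1. Every other blade of grade <= 2 projects to 0.
Answer: -9/2 - e34


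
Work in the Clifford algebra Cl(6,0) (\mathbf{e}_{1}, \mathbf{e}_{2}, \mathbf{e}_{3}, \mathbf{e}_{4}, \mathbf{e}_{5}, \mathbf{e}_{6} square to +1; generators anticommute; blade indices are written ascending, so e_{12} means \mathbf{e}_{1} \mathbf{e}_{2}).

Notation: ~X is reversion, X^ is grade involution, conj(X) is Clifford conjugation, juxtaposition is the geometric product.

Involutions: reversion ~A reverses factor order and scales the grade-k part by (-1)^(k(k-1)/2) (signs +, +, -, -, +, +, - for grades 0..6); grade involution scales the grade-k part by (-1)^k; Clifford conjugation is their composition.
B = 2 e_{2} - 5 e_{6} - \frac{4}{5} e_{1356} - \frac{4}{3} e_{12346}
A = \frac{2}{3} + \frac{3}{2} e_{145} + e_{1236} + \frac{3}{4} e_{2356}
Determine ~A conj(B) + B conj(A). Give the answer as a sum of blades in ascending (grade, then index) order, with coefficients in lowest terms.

first term: -\frac{4}{3} e_{2} - \frac{4}{3} e_{4} + \frac{10}{3} e_{6} + \frac{3}{5} e_{12} + \frac{4}{5} e_{25} + 5 e_{123} - 2 e_{136} - e_{145} + \frac{15}{4} e_{235} + \frac{6}{5} e_{346} + \frac{3}{2} e_{356} + 3 e_{1245} - \frac{8}{15} e_{1356} - \frac{15}{2} e_{1456} + 2 e_{2356} + \frac{8}{9} e_{12346}
second term: \frac{4}{3} e_{2} + \frac{4}{3} e_{4} - \frac{10}{3} e_{6} - \frac{3}{5} e_{12} - \frac{4}{5} e_{25} + 5 e_{123} - 2 e_{136} - e_{145} + \frac{15}{4} e_{235} - \frac{6}{5} e_{346} + \frac{3}{2} e_{356} - 3 e_{1245} - \frac{8}{15} e_{1356} + \frac{15}{2} e_{1456} - 2 e_{2356} - \frac{8}{9} e_{12346}
Answer: 10 e_{123} - 4 e_{136} - 2 e_{145} + \frac{15}{2} e_{235} + 3 e_{356} - \frac{16}{15} e_{1356}


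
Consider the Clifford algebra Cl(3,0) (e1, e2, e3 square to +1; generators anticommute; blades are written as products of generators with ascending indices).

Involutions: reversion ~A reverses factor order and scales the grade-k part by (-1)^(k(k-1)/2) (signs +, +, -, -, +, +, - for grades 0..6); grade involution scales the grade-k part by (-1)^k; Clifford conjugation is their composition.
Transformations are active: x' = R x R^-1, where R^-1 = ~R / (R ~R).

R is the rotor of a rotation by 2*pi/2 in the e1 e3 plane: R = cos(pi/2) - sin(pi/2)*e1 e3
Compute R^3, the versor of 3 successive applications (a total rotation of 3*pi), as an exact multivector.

Because a rotor carries half the rotation angle, composing 3 copies of this e1 e3-plane rotor multiplies the phase: 3*(pi/2) = 3*pi/2, hence R^3 = cos(3*pi/2) - sin(3*pi/2)*e1 e3.
cos(3*pi/2) = 0 and sin(3*pi/2) = -1, so R^3 = e1 e3. The net rotation is 1*pi (after discarding 1 full turn, each of which contributes a factor -1 to the rotor); the rotor keeps the half-angle phase exactly.
Answer: e1 e3


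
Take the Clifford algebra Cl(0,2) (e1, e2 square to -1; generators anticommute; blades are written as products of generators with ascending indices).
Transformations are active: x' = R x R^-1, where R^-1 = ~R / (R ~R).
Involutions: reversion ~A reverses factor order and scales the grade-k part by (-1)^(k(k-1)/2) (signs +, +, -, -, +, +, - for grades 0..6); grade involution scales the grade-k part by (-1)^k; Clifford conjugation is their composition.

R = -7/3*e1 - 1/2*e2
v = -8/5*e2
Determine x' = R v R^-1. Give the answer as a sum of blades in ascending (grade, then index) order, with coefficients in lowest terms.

~R = -7/3*e1 - 1/2*e2, and R ~R = -205/36, so R^-1 = ~R / (-205/36).
R v = -4/5 + 56/15*e1 e2
Answer: -672/1025*e1 + 1496/1025*e2


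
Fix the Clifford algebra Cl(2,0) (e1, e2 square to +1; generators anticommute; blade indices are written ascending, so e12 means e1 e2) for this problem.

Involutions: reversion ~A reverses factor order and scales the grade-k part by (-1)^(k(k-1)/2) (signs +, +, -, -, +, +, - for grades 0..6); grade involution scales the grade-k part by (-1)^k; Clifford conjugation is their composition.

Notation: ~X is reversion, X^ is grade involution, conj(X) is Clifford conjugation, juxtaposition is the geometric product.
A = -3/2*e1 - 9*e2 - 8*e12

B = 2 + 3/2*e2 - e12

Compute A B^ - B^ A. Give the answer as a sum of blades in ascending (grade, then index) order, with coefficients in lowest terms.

first term: 11/2 - 33/2*e2 - 55/4*e12
second term: 11/2 - 6*e1 - 39/2*e2 - 73/4*e12
Answer: 6*e1 + 3*e2 + 9/2*e12


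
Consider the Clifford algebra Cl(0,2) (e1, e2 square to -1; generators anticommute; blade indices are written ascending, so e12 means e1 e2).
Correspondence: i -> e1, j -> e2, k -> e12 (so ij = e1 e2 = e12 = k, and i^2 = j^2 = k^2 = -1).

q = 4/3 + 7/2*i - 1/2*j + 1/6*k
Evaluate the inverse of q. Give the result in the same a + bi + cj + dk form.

In blades: q = 4/3 + 7/2*e1 - 1/2*e2 + 1/6*e12.
With qbar = 4/3 - 7/2*e1 + 1/2*e2 - 1/6*e12 (scalar fixed, mapped units negated), q qbar = 515/36 (the sum of squared coefficients), so q^-1 = qbar / (515/36) = 48/515 - 126/515*e1 + 18/515*e2 - 6/515*e12; translating back:
Answer: 48/515 - 126/515*i + 18/515*j - 6/515*k


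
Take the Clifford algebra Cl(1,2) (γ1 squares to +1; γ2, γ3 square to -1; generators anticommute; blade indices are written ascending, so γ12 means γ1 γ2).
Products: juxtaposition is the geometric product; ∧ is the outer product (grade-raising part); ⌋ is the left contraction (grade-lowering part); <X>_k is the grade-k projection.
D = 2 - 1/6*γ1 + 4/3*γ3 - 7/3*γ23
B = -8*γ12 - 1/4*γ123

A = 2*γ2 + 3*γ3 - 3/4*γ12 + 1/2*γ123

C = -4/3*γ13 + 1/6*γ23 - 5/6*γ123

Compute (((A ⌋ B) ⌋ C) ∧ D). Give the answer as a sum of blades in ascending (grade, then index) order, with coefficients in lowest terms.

step 1: 49/8 - 16*γ1 + 3/16*γ3 + 3/4*γ12 - 1/2*γ13
step 2: 2/3 - 1/4*γ1 - 37/96*γ2 + 497/24*γ3 + 5/32*γ12 - 49/6*γ13 + 689/48*γ23 - 245/48*γ123
step 3: 4/3 - 11/18*γ1 - 37/48*γ2 + 1523/36*γ3 + 143/576*γ12 - 1903/144*γ13 + 959/36*γ23 - 3401/288*γ123
Answer: 4/3 - 11/18*γ1 - 37/48*γ2 + 1523/36*γ3 + 143/576*γ12 - 1903/144*γ13 + 959/36*γ23 - 3401/288*γ123


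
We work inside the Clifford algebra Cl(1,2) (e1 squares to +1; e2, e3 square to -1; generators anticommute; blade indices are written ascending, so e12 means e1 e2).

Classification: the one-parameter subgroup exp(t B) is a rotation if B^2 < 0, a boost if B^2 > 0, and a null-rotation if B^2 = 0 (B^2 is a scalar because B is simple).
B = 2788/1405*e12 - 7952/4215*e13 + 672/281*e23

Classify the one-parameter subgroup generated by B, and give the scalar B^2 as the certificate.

B^2 term by term: the squares give (2788/1405)^2*(e12)^2 + (-7952/4215)^2*(e13)^2 + (672/281)^2*(e23)^2 = 7772944/1974025*(+1) + 63234304/17766225*(+1) + 451584/78961*(-1) = 16/9 (each basis 2-blade squares to minus the product of its generators' squares); cross terms between blades sharing an index anticommute and cancel. So B^2 = 16/9.
Answer: boost, certificate B^2 = 16/9. The invariant at work: B^2 = 16/9 is unchanged by conjugation, hence its sign classifies the subgroup whatever basis B is written in.


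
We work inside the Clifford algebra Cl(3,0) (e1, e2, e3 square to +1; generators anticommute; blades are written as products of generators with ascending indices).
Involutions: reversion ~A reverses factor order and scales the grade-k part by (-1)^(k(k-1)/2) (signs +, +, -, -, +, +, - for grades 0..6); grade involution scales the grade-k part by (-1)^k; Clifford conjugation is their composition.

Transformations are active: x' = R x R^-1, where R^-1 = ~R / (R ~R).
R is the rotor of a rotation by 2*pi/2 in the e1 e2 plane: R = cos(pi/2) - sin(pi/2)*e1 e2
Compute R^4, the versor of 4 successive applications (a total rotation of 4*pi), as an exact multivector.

Half-angle bookkeeping: 4 applications in e1 e2 add up to rotor phase 4*pi/2 = 2*pi, so R^4 = cos(2*pi) - sin(2*pi)*e1 e2.
cos(2*pi) = 1 and sin(2*pi) = 0, so R^4 = 1. The total rotation 4*pi is 2 full turns, so every vector returns to itself, yet the rotor is +1, back on the identity sheet (an even number of 2*pi turns).
Answer: 1


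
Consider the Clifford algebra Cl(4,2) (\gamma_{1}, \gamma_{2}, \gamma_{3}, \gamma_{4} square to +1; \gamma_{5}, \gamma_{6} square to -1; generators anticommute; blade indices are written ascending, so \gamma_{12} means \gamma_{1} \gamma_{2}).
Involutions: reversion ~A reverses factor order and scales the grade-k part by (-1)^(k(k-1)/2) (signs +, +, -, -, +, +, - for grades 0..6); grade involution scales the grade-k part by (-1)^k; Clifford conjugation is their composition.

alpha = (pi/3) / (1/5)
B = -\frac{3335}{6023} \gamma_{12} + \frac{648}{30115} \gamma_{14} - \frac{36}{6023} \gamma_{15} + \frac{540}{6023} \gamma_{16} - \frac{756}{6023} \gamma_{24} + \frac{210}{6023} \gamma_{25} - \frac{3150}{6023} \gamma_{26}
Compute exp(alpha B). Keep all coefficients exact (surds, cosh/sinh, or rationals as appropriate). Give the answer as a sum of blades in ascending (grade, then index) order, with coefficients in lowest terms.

B^2 term by term: the squares give (-\frac{3335}{6023})^2*(\gamma_{12})^2 + (\frac{648}{30115})^2*(\gamma_{14})^2 + (-\frac{36}{6023})^2*(\gamma_{15})^2 + (\frac{540}{6023})^2*(\gamma_{16})^2 + (-\frac{756}{6023})^2*(\gamma_{24})^2 + (\frac{210}{6023})^2*(\gamma_{25})^2 + (-\frac{3150}{6023})^2*(\gamma_{26})^2 = \frac{11122225}{36276529}*(-1) + \frac{419904}{906913225}*(-1) + \frac{1296}{36276529}*(+1) + \frac{291600}{36276529}*(+1) + \frac{571536}{36276529}*(-1) + \frac{44100}{36276529}*(+1) + \frac{9922500}{36276529}*(+1) = -\frac{1}{25} (each basis 2-blade squares to minus the product of its generators' squares); cross terms between blades sharing an index anticommute and cancel; the commuting (index-disjoint) pairs give grade-4 terms 2*c*c'*(blade product), which cancel blade by blade — \gamma_{1245}: -\frac{54432}{36276529} + \frac{54432}{36276529} = 0; \gamma_{1246}: \frac{816480}{36276529} - \frac{816480}{36276529} = 0; \gamma_{1256}: -\frac{226800}{36276529} + \frac{226800}{36276529} = 0 — confirming B is simple. So B^2 = -\frac{1}{25}.
B^2 = -\frac{1}{25} — B^2 < 0, so the exponential closes trigonometrically: l = \frac{1}{5}, alpha*l = \frac{\pi}{3}, so exp(alpha B) = cos(\frac{\pi}{3}) + (sin(\frac{\pi}{3})/(\frac{1}{5}))*B = \frac{1}{2} + (\frac{5 \sqrt{3}}{2})*B.
Answer: \frac{1}{2} - \frac{16675 \sqrt{3}}{12046} \gamma_{12} + \frac{324 \sqrt{3}}{6023} \gamma_{14} - \frac{90 \sqrt{3}}{6023} \gamma_{15} + \frac{1350 \sqrt{3}}{6023} \gamma_{16} - \frac{1890 \sqrt{3}}{6023} \gamma_{24} + \frac{525 \sqrt{3}}{6023} \gamma_{25} - \frac{7875 \sqrt{3}}{6023} \gamma_{26}
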